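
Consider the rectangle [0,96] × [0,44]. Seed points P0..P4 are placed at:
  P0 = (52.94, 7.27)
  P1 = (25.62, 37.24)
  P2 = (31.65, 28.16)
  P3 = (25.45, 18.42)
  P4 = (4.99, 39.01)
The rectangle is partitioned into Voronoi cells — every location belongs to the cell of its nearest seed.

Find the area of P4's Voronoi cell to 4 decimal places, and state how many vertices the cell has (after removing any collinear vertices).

Area of P4's cell: 346.4285 (4 vertices)

1. box [0,96]×[0,44]: [(0, 0) (96, 0) (96, 44) (0, 44)]
2. ⊥bis P4·P0 via (28.965,23.14): [(0, 0) (13.6477, 0) (42.7731, 44) (0, 44)]  |A|=1241.2571
3. ⊥bis P4·P1 via (15.305,38.125): [(0, 0) (12.034, 0) (15.8091, 44) (0, 44)]  |A|=612.5468
4. ⊥bis P4·P2 via (18.32,33.585): [(0, 0) (4.6517, 0) (14.006, 22.9849) (15.8091, 44) (0, 44)]  |A|=527.706
5. ⊥bis P4·P3 via (15.22,28.715): [(0, 13.5911) (14.4303, 27.9303) (15.8091, 44) (0, 44)]  |A|=346.4285
6. canonical 4-gon: [(0, 13.5911) (14.4303, 27.9303) (15.8091, 44) (0, 44)]
7. shoelace: 346.4285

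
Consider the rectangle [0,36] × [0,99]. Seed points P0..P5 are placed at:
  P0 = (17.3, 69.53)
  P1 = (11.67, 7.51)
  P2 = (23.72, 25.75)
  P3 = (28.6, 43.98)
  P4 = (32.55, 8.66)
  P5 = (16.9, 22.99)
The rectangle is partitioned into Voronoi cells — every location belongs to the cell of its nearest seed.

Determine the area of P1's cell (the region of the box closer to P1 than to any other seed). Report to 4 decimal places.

Area of P1's cell: 362.5320

1. box [0,36]×[0,99]: [(0, 0) (36, 0) (36, 99) (0, 99)]
2. ⊥bis P1·P0 via (14.485,38.52): [(0, 39.8349) (0, 0) (36, 0) (36, 36.5669)]  |A|=1375.2331
3. ⊥bis P1·P2 via (17.695,16.63): [(0, 28.32) (0, 0) (36, 0) (36, 4.5371)]  |A|=591.4262
4. ⊥bis P1·P3 via (20.135,25.745): [(0, 28.32) (0, 0) (36, 0) (36, 4.5371)]  |A|=591.4262
5. ⊥bis P1·P4 via (22.11,8.085): [(21.7883, 13.9258) (0, 28.32) (0, 0) (22.5553, 0)]  |A|=465.5723
6. ⊥bis P1·P5 via (14.285,15.25): [(21.8563, 12.692) (0, 20.0763) (0, 0) (22.5553, 0)]  |A|=362.532
7. canonical 4-gon: [(21.8563, 12.692) (0, 20.0763) (0, 0) (22.5553, 0)]
8. shoelace: 362.532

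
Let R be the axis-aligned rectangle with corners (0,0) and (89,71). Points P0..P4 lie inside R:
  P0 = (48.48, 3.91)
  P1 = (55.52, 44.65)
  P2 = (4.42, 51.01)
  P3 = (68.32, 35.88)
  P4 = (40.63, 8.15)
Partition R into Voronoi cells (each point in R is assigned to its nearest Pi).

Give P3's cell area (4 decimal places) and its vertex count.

Area of P3's cell: 1468.2379 (5 vertices)

1. box [0,89]×[0,71]: [(0, 0) (89, 0) (89, 71) (0, 71)]
2. ⊥bis P3·P0 via (58.4,19.895): [(0, 56.137) (89, 0.9052) (89, 71) (0, 71)]  |A|=3780.6233
3. ⊥bis P3·P1 via (61.92,40.265): [(51.0771, 24.4395) (89, 0.9052) (89, 71) (82.9783, 71)]  |A|=1469.288
4. ⊥bis P3·P2 via (36.37,43.445): [(51.0771, 24.4395) (89, 0.9052) (89, 71) (82.9783, 71)]  |A|=1469.288
5. ⊥bis P3·P4 via (54.475,22.015): [(51.4711, 25.0146) (53.6395, 22.8493) (89, 0.9052) (89, 71) (82.9783, 71)]  |A|=1468.2379
6. canonical 5-gon: [(51.4711, 25.0146) (53.6395, 22.8493) (89, 0.9052) (89, 71) (82.9783, 71)]
7. shoelace: 1468.2379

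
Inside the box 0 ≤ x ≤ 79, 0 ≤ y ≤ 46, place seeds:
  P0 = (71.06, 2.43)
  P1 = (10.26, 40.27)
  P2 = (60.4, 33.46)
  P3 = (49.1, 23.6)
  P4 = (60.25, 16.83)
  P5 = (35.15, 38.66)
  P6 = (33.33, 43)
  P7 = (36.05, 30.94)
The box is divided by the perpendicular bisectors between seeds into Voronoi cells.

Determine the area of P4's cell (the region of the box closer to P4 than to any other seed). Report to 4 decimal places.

1. box [0,79]×[0,46]: [(0, 0) (79, 0) (79, 46) (0, 46)]
2. ⊥bis P4·P0 via (65.655,9.63): [(0, 0) (52.8269, 0) (79, 19.648) (79, 46) (0, 46)]  |A|=3376.875
3. ⊥bis P4·P1 via (35.255,28.55): [(21.8681, 0) (52.8269, 0) (79, 19.648) (79, 46) (43.4372, 46)]  |A|=1874.8536
4. ⊥bis P4·P2 via (60.325,25.145): [(33.7707, 25.3845) (21.8681, 0) (52.8269, 0) (79, 19.648) (79, 24.9766)]  |A|=1032.8438
5. ⊥bis P4·P3 via (54.675,20.215): [(57.6828, 25.1688) (42.401, 0) (52.8269, 0) (79, 19.648) (79, 24.9766)]  |A|=469.6671
6. ⊥bis P4·P5 via (47.7,27.745): [(57.6828, 25.1688) (42.401, 0) (52.8269, 0) (79, 19.648) (79, 24.9766)]  |A|=469.6671
7. ⊥bis P4·P6 via (46.79,29.915): [(57.6828, 25.1688) (42.401, 0) (52.8269, 0) (79, 19.648) (79, 24.9766)]  |A|=469.6671
8. ⊥bis P4·P7 via (48.15,23.885): [(57.6828, 25.1688) (42.401, 0) (52.8269, 0) (79, 19.648) (79, 24.9766)]  |A|=469.6671
9. canonical 5-gon: [(57.6828, 25.1688) (42.401, 0) (52.8269, 0) (79, 19.648) (79, 24.9766)]
10. shoelace: 469.6671

Area of P4's cell: 469.6671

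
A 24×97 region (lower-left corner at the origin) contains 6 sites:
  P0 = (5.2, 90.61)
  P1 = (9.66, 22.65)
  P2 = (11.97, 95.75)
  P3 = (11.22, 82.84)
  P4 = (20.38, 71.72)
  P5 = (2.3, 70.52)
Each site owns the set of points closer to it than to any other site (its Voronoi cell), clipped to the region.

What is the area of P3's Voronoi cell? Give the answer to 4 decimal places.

Area of P3's cell: 211.2395

1. box [0,24]×[0,97]: [(0, 0) (24, 0) (24, 97) (0, 97)]
2. ⊥bis P3·P0 via (8.21,86.725): [(0, 80.3641) (0, 0) (24, 0) (24, 97) (21.4719, 97)]  |A|=2149.3976
3. ⊥bis P3·P1 via (10.44,52.745): [(0, 80.3641) (0, 53.0156) (24, 52.3936) (24, 97) (21.4719, 97)]  |A|=884.488
4. ⊥bis P3·P2 via (11.595,89.295): [(11.5318, 89.2987) (0, 80.3641) (0, 53.0156) (24, 52.3936) (24, 88.5743)]  |A|=822.2269
5. ⊥bis P3·P4 via (15.8,77.28): [(11.5318, 89.2987) (0, 80.3641) (0, 64.2649) (24, 84.0347) (24, 88.5743)]  |A|=307.5417
6. ⊥bis P3·P5 via (6.76,76.68): [(11.5318, 89.2987) (0.8075, 80.9897) (11.1835, 73.4772) (24, 84.0347) (24, 88.5743)]  |A|=211.2395
7. canonical 5-gon: [(11.5318, 89.2987) (0.8075, 80.9897) (11.1835, 73.4772) (24, 84.0347) (24, 88.5743)]
8. shoelace: 211.2395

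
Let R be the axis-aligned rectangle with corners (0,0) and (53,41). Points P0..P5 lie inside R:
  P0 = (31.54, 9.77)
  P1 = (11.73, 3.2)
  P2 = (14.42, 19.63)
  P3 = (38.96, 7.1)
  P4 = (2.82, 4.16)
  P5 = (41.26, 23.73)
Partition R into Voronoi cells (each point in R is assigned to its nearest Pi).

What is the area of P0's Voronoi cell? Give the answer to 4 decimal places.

1. box [0,53]×[0,41]: [(0, 0) (53, 0) (53, 41) (0, 41)]
2. ⊥bis P0·P1 via (21.635,6.485): [(23.7858, 0) (53, 0) (53, 41) (10.1881, 41)]  |A|=1476.5365
3. ⊥bis P0·P2 via (22.98,14.7): [(20.3976, 10.2161) (23.7858, 0) (53, 0) (53, 41) (38.1271, 41)]  |A|=1046.5009
4. ⊥bis P0·P3 via (35.25,8.435): [(20.3976, 10.2161) (23.7858, 0) (32.2148, 0) (46.9681, 41) (38.1271, 41)]  |A|=496.7503
5. ⊥bis P0·P4 via (17.18,6.965): [(20.3976, 10.2161) (23.7858, 0) (32.2148, 0) (46.9681, 41) (38.1271, 41)]  |A|=496.7503
6. ⊥bis P0·P5 via (36.4,16.75): [(27.6639, 22.8327) (20.3976, 10.2161) (23.7858, 0) (32.2148, 0) (37.873, 15.7244)]  |A|=255.0953
7. canonical 5-gon: [(27.6639, 22.8327) (20.3976, 10.2161) (23.7858, 0) (32.2148, 0) (37.873, 15.7244)]
8. shoelace: 255.0953

Area of P0's cell: 255.0953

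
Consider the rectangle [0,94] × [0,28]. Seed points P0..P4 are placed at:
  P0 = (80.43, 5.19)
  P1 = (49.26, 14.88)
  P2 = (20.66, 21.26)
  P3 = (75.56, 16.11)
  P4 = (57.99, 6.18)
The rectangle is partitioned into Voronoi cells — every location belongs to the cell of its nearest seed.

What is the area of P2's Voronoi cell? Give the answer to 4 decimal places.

Area of P2's cell: 953.4582

1. box [0,94]×[0,28]: [(0, 0) (94, 0) (94, 28) (0, 28)]
2. ⊥bis P2·P0 via (50.545,13.225): [(0, 0) (46.9893, 0) (54.5175, 28) (0, 28)]  |A|=1421.0943
3. ⊥bis P2·P1 via (34.96,18.07): [(0, 0) (30.929, 0) (37.1752, 28) (0, 28)]  |A|=953.4582
4. ⊥bis P2·P3 via (48.11,18.685): [(0, 0) (30.929, 0) (37.1752, 28) (0, 28)]  |A|=953.4582
5. ⊥bis P2·P4 via (39.325,13.72): [(0, 0) (30.929, 0) (37.1752, 28) (0, 28)]  |A|=953.4582
6. canonical 4-gon: [(0, 0) (30.929, 0) (37.1752, 28) (0, 28)]
7. shoelace: 953.4582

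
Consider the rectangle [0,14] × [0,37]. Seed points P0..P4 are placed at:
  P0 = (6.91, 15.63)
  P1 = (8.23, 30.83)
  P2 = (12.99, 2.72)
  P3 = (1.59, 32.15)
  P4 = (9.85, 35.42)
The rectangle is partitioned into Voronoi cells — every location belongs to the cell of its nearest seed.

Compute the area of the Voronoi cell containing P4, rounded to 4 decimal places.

1. box [0,14]×[0,37]: [(0, 0) (14, 0) (14, 37) (0, 37)]
2. ⊥bis P4·P0 via (8.38,25.525): [(0, 26.7699) (14, 24.6901) (14, 37) (0, 37)]  |A|=157.7798
3. ⊥bis P4·P1 via (9.04,33.125): [(0, 36.3156) (14, 31.3744) (14, 37) (0, 37)]  |A|=44.17
4. ⊥bis P4·P2 via (11.42,19.07): [(0, 36.3156) (14, 31.3744) (14, 37) (0, 37)]  |A|=44.17
5. ⊥bis P4·P3 via (5.72,33.785): [(5.4845, 34.3799) (14, 31.3744) (14, 37) (4.4472, 37)]  |A|=36.467
6. canonical 4-gon: [(5.4845, 34.3799) (14, 31.3744) (14, 37) (4.4472, 37)]
7. shoelace: 36.467

Area of P4's cell: 36.4670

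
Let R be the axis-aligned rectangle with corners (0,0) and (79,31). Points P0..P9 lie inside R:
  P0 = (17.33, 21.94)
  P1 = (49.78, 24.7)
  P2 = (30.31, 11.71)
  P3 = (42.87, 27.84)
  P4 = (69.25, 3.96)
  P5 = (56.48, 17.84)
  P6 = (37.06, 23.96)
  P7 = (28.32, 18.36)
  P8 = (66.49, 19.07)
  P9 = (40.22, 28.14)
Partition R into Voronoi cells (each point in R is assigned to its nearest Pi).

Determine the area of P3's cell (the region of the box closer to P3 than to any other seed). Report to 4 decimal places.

Area of P3's cell: 45.0910

1. box [0,79]×[0,31]: [(0, 0) (79, 0) (79, 31) (0, 31)]
2. ⊥bis P3·P0 via (30.1,24.89): [(35.8498, 0) (79, 0) (79, 31) (28.6885, 31)]  |A|=1448.6552
3. ⊥bis P3·P1 via (46.325,26.27): [(35.357, 2.1334) (48.4744, 31) (28.6885, 31)]  |A|=285.5749
4. ⊥bis P3·P2 via (36.59,19.775): [(30.1173, 24.8151) (41.6006, 15.8734) (48.4744, 31) (28.6885, 31)]  |A|=178.7703
5. ⊥bis P3·P4 via (56.06,15.9): [(30.1173, 24.8151) (41.6006, 15.8734) (48.4744, 31) (28.6885, 31)]  |A|=178.7703
6. ⊥bis P3·P5 via (49.675,22.84): [(30.1173, 24.8151) (41.6006, 15.8734) (48.4744, 31) (28.6885, 31)]  |A|=178.7703
7. ⊥bis P3·P6 via (39.965,25.9): [(43.6496, 20.3825) (48.4744, 31) (36.5591, 31)]  |A|=63.2548
8. ⊥bis P3·P7 via (35.595,23.1): [(43.6496, 20.3825) (48.4744, 31) (36.5591, 31)]  |A|=63.2548
9. ⊥bis P3·P8 via (54.68,23.455): [(43.6496, 20.3825) (48.4744, 31) (36.5591, 31)]  |A|=63.2548
10. ⊥bis P3·P9 via (41.545,27.99): [(41.1137, 24.18) (43.6496, 20.3825) (48.4744, 31) (41.8858, 31)]  |A|=45.091
11. canonical 4-gon: [(41.1137, 24.18) (43.6496, 20.3825) (48.4744, 31) (41.8858, 31)]
12. shoelace: 45.091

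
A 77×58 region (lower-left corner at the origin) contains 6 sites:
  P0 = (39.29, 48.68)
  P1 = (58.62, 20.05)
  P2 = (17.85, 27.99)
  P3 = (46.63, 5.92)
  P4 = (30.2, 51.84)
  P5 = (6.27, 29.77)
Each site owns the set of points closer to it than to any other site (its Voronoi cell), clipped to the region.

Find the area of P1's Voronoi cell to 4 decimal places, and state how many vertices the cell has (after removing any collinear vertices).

Area of P1's cell: 1183.8525 (5 vertices)

1. box [0,77]×[0,58]: [(0, 0) (77, 0) (77, 58) (0, 58)]
2. ⊥bis P1·P0 via (48.955,34.365): [(0, 1.3123) (0, 0) (77, 0) (77, 53.3)]  |A|=2102.5728
3. ⊥bis P1·P2 via (38.235,24.02): [(38.9317, 27.5976) (33.5571, 0) (77, 0) (77, 53.3)]  |A|=1613.9805
4. ⊥bis P1·P3 via (52.625,12.985): [(38.9317, 27.5976) (38.4315, 25.0289) (67.9276, 0) (77, 0) (77, 53.3)]  |A|=1183.8525
5. ⊥bis P1·P4 via (44.41,35.945): [(38.9317, 27.5976) (38.4315, 25.0289) (67.9276, 0) (77, 0) (77, 53.3)]  |A|=1183.8525
6. ⊥bis P1·P5 via (32.445,24.91): [(38.9317, 27.5976) (38.4315, 25.0289) (67.9276, 0) (77, 0) (77, 53.3)]  |A|=1183.8525
7. canonical 5-gon: [(38.9317, 27.5976) (38.4315, 25.0289) (67.9276, 0) (77, 0) (77, 53.3)]
8. shoelace: 1183.8525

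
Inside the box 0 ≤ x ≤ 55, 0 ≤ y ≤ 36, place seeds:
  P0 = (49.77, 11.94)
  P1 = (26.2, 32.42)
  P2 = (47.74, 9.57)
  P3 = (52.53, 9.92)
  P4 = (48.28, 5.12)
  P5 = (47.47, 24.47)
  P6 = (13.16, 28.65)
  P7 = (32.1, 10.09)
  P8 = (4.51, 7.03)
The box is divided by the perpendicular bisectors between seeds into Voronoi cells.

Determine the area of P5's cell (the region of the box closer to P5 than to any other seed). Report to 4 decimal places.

Area of P5's cell: 322.3199

1. box [0,55]×[0,36]: [(0, 0) (55, 0) (55, 36) (0, 36)]
2. ⊥bis P5·P0 via (48.62,18.205): [(0, 9.2803) (55, 19.3761) (55, 36) (0, 36)]  |A|=1191.9477
3. ⊥bis P5·P1 via (36.835,28.445): [(31.8576, 15.1281) (55, 19.3761) (55, 36) (39.6588, 36)]  |A|=352.4583
4. ⊥bis P5·P2 via (47.605,17.02): [(32.4622, 16.7456) (41.5684, 16.9106) (55, 19.3761) (55, 36) (39.6588, 36)]  |A|=345.1436
5. ⊥bis P5·P3 via (50,17.195): [(32.4622, 16.7456) (41.5684, 16.9106) (55, 19.3761) (55, 36) (39.6588, 36)]  |A|=345.1436
6. ⊥bis P5·P4 via (47.875,14.795): [(32.4622, 16.7456) (41.5684, 16.9106) (55, 19.3761) (55, 36) (39.6588, 36)]  |A|=345.1436
7. ⊥bis P5·P6 via (30.315,26.56): [(32.4622, 16.7456) (41.5684, 16.9106) (55, 19.3761) (55, 36) (39.6588, 36)]  |A|=345.1436
8. ⊥bis P5·P7 via (39.785,17.28): [(34.6952, 22.7202) (40.1546, 16.885) (41.5684, 16.9106) (55, 19.3761) (55, 36) (39.6588, 36)]  |A|=322.3199
9. ⊥bis P5·P8 via (25.99,15.75): [(34.6952, 22.7202) (40.1546, 16.885) (41.5684, 16.9106) (55, 19.3761) (55, 36) (39.6588, 36)]  |A|=322.3199
10. canonical 6-gon: [(34.6952, 22.7202) (40.1546, 16.885) (41.5684, 16.9106) (55, 19.3761) (55, 36) (39.6588, 36)]
11. shoelace: 322.3199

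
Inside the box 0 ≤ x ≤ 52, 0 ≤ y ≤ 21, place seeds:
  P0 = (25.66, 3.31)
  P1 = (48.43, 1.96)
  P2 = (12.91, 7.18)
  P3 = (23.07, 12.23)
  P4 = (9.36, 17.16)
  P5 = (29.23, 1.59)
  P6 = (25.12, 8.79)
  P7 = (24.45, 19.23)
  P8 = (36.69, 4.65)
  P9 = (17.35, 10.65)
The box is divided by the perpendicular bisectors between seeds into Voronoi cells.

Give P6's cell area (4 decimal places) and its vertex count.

Area of P6's cell: 65.9290 (6 vertices)

1. box [0,52]×[0,21]: [(0, 0) (52, 0) (52, 21) (0, 21)]
2. ⊥bis P6·P0 via (25.39,6.05): [(0, 3.5481) (52, 8.6722) (52, 21) (0, 21)]  |A|=774.2743
3. ⊥bis P6·P1 via (36.775,5.375): [(0, 3.5481) (37.3172, 7.2253) (41.3532, 21) (0, 21)]  |A|=610.4424
4. ⊥bis P6·P2 via (19.015,7.985): [(19.3486, 5.4547) (37.3172, 7.2253) (41.3532, 21) (17.2989, 21)]  |A|=307.1487
5. ⊥bis P6·P3 via (24.095,10.51): [(19.0764, 7.5193) (19.3486, 5.4547) (37.3172, 7.2253) (41.2804, 20.7513)]  |A|=142.7342
6. ⊥bis P6·P4 via (17.24,12.975): [(19.0764, 7.5193) (19.3486, 5.4547) (37.3172, 7.2253) (41.2804, 20.7513)]  |A|=142.7342
7. ⊥bis P6·P5 via (27.175,5.19): [(19.0764, 7.5193) (19.3486, 5.4547) (29.3683, 6.442) (38.6381, 11.7335) (41.2804, 20.7513)]  |A|=125.334
8. ⊥bis P6·P7 via (24.785,14.01): [(30.5937, 14.3828) (19.0764, 7.5193) (19.3486, 5.4547) (29.3683, 6.442) (38.6381, 11.7335) (39.5834, 14.9597)]  |A|=99.7914
9. ⊥bis P6·P8 via (30.905,6.72): [(33.7187, 14.5833) (30.5937, 14.3828) (19.0764, 7.5193) (19.3486, 5.4547) (29.3683, 6.442) (31.1744, 7.473)]  |A|=69.3943
10. ⊥bis P6·P9 via (21.235,9.72): [(33.7187, 14.5833) (30.5937, 14.3828) (20.9797, 8.6535) (20.2349, 5.542) (29.3683, 6.442) (31.1744, 7.473)]  |A|=65.929
11. canonical 6-gon: [(33.7187, 14.5833) (30.5937, 14.3828) (20.9797, 8.6535) (20.2349, 5.542) (29.3683, 6.442) (31.1744, 7.473)]
12. shoelace: 65.929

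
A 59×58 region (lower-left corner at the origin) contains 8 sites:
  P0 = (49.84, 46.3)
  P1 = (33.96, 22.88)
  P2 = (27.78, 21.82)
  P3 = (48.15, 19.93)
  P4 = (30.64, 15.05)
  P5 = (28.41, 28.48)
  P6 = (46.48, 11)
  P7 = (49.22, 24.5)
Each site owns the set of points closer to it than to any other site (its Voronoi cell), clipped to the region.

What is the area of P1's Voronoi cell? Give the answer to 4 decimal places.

Area of P1's cell: 128.1546

1. box [0,59]×[0,58]: [(0, 0) (59, 0) (59, 58) (0, 58)]
2. ⊥bis P1·P0 via (41.9,34.59): [(0, 0) (59, 0) (59, 22.9953) (7.3747, 58) (0, 58)]  |A|=2518.4353
3. ⊥bis P1·P2 via (30.87,22.35): [(34.7035, 0) (59, 0) (59, 22.9953) (27.0427, 44.6641)]  |A|=910.0243
4. ⊥bis P1·P3 via (41.055,21.405): [(34.7035, 0) (36.6051, 0) (43.5618, 33.4632) (27.0427, 44.6641)]  |A|=357.8182
5. ⊥bis P1·P4 via (32.3,18.965): [(31.384, 19.3534) (39.8796, 15.7512) (43.5618, 33.4632) (27.0427, 44.6641)]  |A|=266.6115
6. ⊥bis P1·P5 via (31.185,25.68): [(30.4276, 24.9293) (31.384, 19.3534) (39.8796, 15.7512) (43.5618, 33.4632) (40.8759, 35.2844)]  |A|=145.9887
7. ⊥bis P1·P6 via (40.22,16.94): [(30.4276, 24.9293) (31.384, 19.3534) (39.3179, 15.9893) (40.1006, 16.8142) (43.5618, 33.4632) (40.8759, 35.2844)]  |A|=145.6639
8. ⊥bis P1·P7 via (41.59,23.69): [(40.4083, 34.821) (30.4276, 24.9293) (31.384, 19.3534) (39.3179, 15.9893) (40.1006, 16.8142) (41.5697, 23.8809)]  |A|=128.1546
9. canonical 6-gon: [(40.4083, 34.821) (30.4276, 24.9293) (31.384, 19.3534) (39.3179, 15.9893) (40.1006, 16.8142) (41.5697, 23.8809)]
10. shoelace: 128.1546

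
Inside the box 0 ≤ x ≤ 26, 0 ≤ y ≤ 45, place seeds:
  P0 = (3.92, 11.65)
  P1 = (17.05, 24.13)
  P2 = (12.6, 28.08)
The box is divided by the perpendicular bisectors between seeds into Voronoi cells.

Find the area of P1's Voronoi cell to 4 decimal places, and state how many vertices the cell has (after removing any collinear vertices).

Area of P1's cell: 316.3544 (3 vertices)

1. box [0,26]×[0,45]: [(0, 0) (26, 0) (26, 45) (0, 45)]
2. ⊥bis P1·P0 via (10.485,17.89): [(0, 28.9211) (26, 1.5669) (26, 45) (0, 45)]  |A|=773.6557
3. ⊥bis P1·P2 via (14.825,26.105): [(8.9585, 19.496) (26, 1.5669) (26, 38.6946)]  |A|=316.3544
4. canonical 3-gon: [(8.9585, 19.496) (26, 1.5669) (26, 38.6946)]
5. shoelace: 316.3544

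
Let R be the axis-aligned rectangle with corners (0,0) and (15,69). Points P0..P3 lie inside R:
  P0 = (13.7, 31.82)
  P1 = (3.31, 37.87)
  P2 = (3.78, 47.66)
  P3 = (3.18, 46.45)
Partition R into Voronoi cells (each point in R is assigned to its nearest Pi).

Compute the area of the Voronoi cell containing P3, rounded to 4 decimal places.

Area of P3's cell: 43.5207

1. box [0,15]×[0,69]: [(0, 0) (15, 0) (15, 69) (0, 69)]
2. ⊥bis P3·P0 via (8.44,39.135): [(0, 33.066) (15, 43.8521) (15, 69) (0, 69)]  |A|=458.1139
3. ⊥bis P3·P1 via (3.245,42.16): [(0, 42.1108) (12.8492, 42.3055) (15, 43.8521) (15, 69) (0, 69)]  |A|=400.0048
4. ⊥bis P3·P2 via (3.48,47.055): [(0, 48.7806) (0, 42.1108) (12.8492, 42.3055) (12.9345, 42.3668)]  |A|=43.5207
5. canonical 4-gon: [(0, 48.7806) (0, 42.1108) (12.8492, 42.3055) (12.9345, 42.3668)]
6. shoelace: 43.5207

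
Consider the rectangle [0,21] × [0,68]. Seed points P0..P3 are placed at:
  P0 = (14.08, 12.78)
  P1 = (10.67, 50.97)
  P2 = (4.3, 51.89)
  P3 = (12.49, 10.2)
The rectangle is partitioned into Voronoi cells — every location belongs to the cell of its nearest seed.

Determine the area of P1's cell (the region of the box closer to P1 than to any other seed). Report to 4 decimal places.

1. box [0,21]×[0,68]: [(0, 0) (21, 0) (21, 68) (0, 68)]
2. ⊥bis P1·P0 via (12.375,31.875): [(0, 30.77) (21, 32.6451) (21, 68) (0, 68)]  |A|=762.1408
3. ⊥bis P1·P2 via (7.485,51.43): [(4.5599, 31.1772) (21, 32.6451) (21, 68) (9.8782, 68)]  |A|=495.3867
4. ⊥bis P1·P3 via (11.58,30.585): [(4.5599, 31.1772) (21, 32.6451) (21, 68) (9.8782, 68)]  |A|=495.3867
5. canonical 4-gon: [(4.5599, 31.1772) (21, 32.6451) (21, 68) (9.8782, 68)]
6. shoelace: 495.3867

Area of P1's cell: 495.3867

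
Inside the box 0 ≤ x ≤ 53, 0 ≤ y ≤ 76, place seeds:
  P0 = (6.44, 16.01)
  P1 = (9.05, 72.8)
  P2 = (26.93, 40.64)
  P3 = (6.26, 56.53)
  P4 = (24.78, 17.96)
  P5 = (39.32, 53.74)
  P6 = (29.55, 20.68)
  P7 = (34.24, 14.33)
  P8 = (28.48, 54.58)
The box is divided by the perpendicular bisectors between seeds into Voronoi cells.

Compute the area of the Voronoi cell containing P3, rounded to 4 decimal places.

Area of P3's cell: 422.6477

1. box [0,53]×[0,76]: [(0, 0) (53, 0) (53, 76) (0, 76)]
2. ⊥bis P3·P0 via (6.35,36.27): [(0, 36.2418) (53, 36.4772) (53, 76) (0, 76)]  |A|=2100.9459
3. ⊥bis P3·P1 via (7.655,64.665): [(0, 65.9777) (0, 36.2418) (53, 36.4772) (53, 56.8892)]  |A|=1328.918
4. ⊥bis P3·P2 via (16.595,48.585): [(26.4754, 61.4376) (0, 65.9777) (0, 36.2418) (7.1305, 36.2735)]  |A|=483.0462
5. ⊥bis P3·P4 via (15.52,37.245): [(26.4754, 61.4376) (0, 65.9777) (0, 36.2418) (7.1305, 36.2735)]  |A|=483.0462
6. ⊥bis P3·P5 via (22.79,55.135): [(22.933, 56.8296) (23.3669, 61.9707) (0, 65.9777) (0, 36.2418) (7.1305, 36.2735)]  |A|=474.9399
7. ⊥bis P3·P6 via (17.905,38.605): [(22.933, 56.8296) (23.3669, 61.9707) (0, 65.9777) (0, 36.2418) (7.1305, 36.2735)]  |A|=474.9399
8. ⊥bis P3·P7 via (20.25,35.43): [(22.933, 56.8296) (23.3669, 61.9707) (0, 65.9777) (0, 36.2418) (7.1305, 36.2735)]  |A|=474.9399
9. ⊥bis P3·P8 via (17.37,55.555): [(16.7794, 48.8248) (18.0136, 62.8887) (0, 65.9777) (0, 36.2418) (7.1305, 36.2735)]  |A|=422.6477
10. canonical 5-gon: [(16.7794, 48.8248) (18.0136, 62.8887) (0, 65.9777) (0, 36.2418) (7.1305, 36.2735)]
11. shoelace: 422.6477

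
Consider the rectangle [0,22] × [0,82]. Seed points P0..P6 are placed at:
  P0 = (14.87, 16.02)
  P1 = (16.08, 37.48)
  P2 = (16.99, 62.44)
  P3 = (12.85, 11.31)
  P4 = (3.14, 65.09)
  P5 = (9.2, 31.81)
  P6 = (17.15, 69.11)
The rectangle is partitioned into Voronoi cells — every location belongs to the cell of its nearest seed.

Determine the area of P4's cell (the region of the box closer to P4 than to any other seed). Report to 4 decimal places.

Area of P4's cell: 284.4857

1. box [0,22]×[0,82]: [(0, 0) (22, 0) (22, 82) (0, 82)]
2. ⊥bis P4·P0 via (9.005,40.555): [(0, 38.4024) (22, 43.6614) (22, 82) (0, 82)]  |A|=901.2983
3. ⊥bis P4·P1 via (9.61,51.285): [(0, 46.7811) (22, 57.0918) (22, 82) (0, 82)]  |A|=661.398
4. ⊥bis P4·P2 via (10.065,63.765): [(0, 46.7811) (7.4867, 50.2899) (13.554, 82) (0, 82)]  |A|=346.7368
5. ⊥bis P4·P3 via (7.995,38.2): [(0, 46.7811) (7.4867, 50.2899) (13.554, 82) (0, 82)]  |A|=346.7368
6. ⊥bis P4·P5 via (6.17,48.45): [(0, 47.3265) (1.9032, 47.6731) (7.4867, 50.2899) (13.554, 82) (0, 82)]  |A|=346.2178
7. ⊥bis P4·P6 via (10.145,67.1): [(0, 47.3265) (1.9032, 47.6731) (7.4867, 50.2899) (10.4798, 65.9331) (5.8696, 82) (0, 82)]  |A|=284.4857
8. canonical 6-gon: [(0, 47.3265) (1.9032, 47.6731) (7.4867, 50.2899) (10.4798, 65.9331) (5.8696, 82) (0, 82)]
9. shoelace: 284.4857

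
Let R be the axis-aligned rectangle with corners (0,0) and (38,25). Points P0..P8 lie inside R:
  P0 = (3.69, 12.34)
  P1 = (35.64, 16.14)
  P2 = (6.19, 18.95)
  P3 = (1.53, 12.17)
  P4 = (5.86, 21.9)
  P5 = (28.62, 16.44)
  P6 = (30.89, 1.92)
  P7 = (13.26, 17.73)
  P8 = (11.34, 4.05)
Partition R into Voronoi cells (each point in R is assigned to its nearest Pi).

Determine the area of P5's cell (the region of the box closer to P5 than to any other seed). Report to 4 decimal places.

1. box [0,38]×[0,25]: [(0, 0) (38, 0) (38, 25) (0, 25)]
2. ⊥bis P5·P0 via (16.155,14.39): [(18.5216, 0) (38, 0) (38, 25) (14.4101, 25)]  |A|=538.3542
3. ⊥bis P5·P1 via (32.13,16.29): [(18.5216, 0) (31.4338, 0) (32.5022, 25) (14.4101, 25)]  |A|=387.5551
4. ⊥bis P5·P2 via (17.405,17.695): [(16.6788, 11.2052) (18.5216, 0) (31.4338, 0) (32.5022, 25) (18.2225, 25)]  |A|=361.2596
5. ⊥bis P5·P3 via (15.075,14.305): [(16.6788, 11.2052) (18.5216, 0) (31.4338, 0) (32.5022, 25) (18.2225, 25)]  |A|=361.2596
6. ⊥bis P5·P4 via (17.24,19.17): [(17.8586, 21.7488) (16.6788, 11.2052) (18.5216, 0) (31.4338, 0) (32.5022, 25) (18.6386, 25)]  |A|=360.5831
7. ⊥bis P5·P6 via (29.755,9.18): [(17.8586, 21.7488) (16.6788, 11.2052) (17.3313, 7.2377) (31.8401, 9.506) (32.5022, 25) (18.6386, 25)]  |A|=245.356
8. ⊥bis P5·P7 via (20.94,17.085): [(20.15, 7.6784) (31.8401, 9.506) (32.5022, 25) (21.6047, 25)]  |A|=184.3392
9. ⊥bis P5·P8 via (19.98,10.245): [(20.3251, 9.7637) (21.6519, 7.9132) (31.8401, 9.506) (32.5022, 25) (21.6047, 25)]  |A|=182.7938
10. canonical 5-gon: [(20.3251, 9.7637) (21.6519, 7.9132) (31.8401, 9.506) (32.5022, 25) (21.6047, 25)]
11. shoelace: 182.7938

Area of P5's cell: 182.7938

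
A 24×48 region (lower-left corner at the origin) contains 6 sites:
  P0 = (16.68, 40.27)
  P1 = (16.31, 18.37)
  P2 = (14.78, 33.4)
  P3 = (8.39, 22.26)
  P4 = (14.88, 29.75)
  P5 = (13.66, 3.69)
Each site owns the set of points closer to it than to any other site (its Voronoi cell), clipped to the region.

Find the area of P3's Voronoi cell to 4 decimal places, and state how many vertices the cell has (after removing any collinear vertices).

Area of P3's cell: 222.5045 (5 vertices)

1. box [0,24]×[0,48]: [(0, 0) (24, 0) (24, 48) (0, 48)]
2. ⊥bis P3·P0 via (12.535,31.265): [(0, 37.0349) (0, 0) (24, 0) (24, 25.9877)]  |A|=756.2702
3. ⊥bis P3·P1 via (12.35,20.315): [(16.7706, 29.3153) (0, 37.0349) (0, 0) (2.3721, 0)]  |A|=345.3176
4. ⊥bis P3·P2 via (11.585,27.83): [(15.0616, 25.8358) (0, 34.4753) (0, 0) (2.3721, 0)]  |A|=290.2682
5. ⊥bis P3·P4 via (11.635,26.005): [(14.0969, 23.8718) (5.5017, 31.3194) (0, 34.4753) (0, 0) (2.3721, 0)]  |A|=278.2353
6. ⊥bis P3·P5 via (11.025,12.975): [(8.3756, 12.2231) (14.0969, 23.8718) (5.5017, 31.3194) (0, 34.4753) (0, 9.8462)]  |A|=222.5045
7. canonical 5-gon: [(8.3756, 12.2231) (14.0969, 23.8718) (5.5017, 31.3194) (0, 34.4753) (0, 9.8462)]
8. shoelace: 222.5045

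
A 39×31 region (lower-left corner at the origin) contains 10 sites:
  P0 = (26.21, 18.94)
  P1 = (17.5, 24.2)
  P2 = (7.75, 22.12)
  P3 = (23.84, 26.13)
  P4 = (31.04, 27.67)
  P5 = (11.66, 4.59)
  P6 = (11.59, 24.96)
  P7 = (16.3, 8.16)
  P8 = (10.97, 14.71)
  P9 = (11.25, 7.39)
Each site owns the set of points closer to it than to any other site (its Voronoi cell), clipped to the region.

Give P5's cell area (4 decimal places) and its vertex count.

Area of P5's cell: 90.2343 (4 vertices)

1. box [0,39]×[0,31]: [(0, 0) (39, 0) (39, 31) (0, 31)]
2. ⊥bis P5·P0 via (18.935,11.765): [(0, 30.9639) (0, 0) (30.5383, 0)]  |A|=472.7922
3. ⊥bis P5·P1 via (14.58,14.395): [(17.0735, 13.6524) (0, 18.737) (0, 0) (30.5383, 0)]  |A|=368.4142
4. ⊥bis P5·P2 via (9.705,13.355): [(17.0735, 13.6524) (14.4891, 14.4221) (0, 11.1903) (0, 0) (30.5383, 0)]  |A|=313.7418
5. ⊥bis P5·P3 via (17.75,15.36): [(17.0735, 13.6524) (14.4891, 14.4221) (0, 11.1903) (0, 0) (30.5383, 0)]  |A|=313.7418
6. ⊥bis P5·P4 via (21.35,16.13): [(17.0735, 13.6524) (14.4891, 14.4221) (0, 11.1903) (0, 0) (30.5383, 0)]  |A|=313.7418
7. ⊥bis P5·P6 via (11.625,14.775): [(17.0735, 13.6524) (14.4891, 14.4221) (0, 11.1903) (0, 0) (30.5383, 0)]  |A|=313.7418
8. ⊥bis P5·P7 via (13.98,6.375): [(8.7701, 13.1465) (0, 11.1903) (0, 0) (18.8849, 0)]  |A|=173.2048
9. ⊥bis P5·P8 via (11.315,9.65): [(11.453, 9.6594) (0, 8.8785) (0, 0) (18.8849, 0)]  |A|=142.0513
10. ⊥bis P5·P9 via (11.455,5.99): [(13.9906, 6.3613) (0, 4.3127) (0, 0) (18.8849, 0)]  |A|=90.2343
11. canonical 4-gon: [(13.9906, 6.3613) (0, 4.3127) (0, 0) (18.8849, 0)]
12. shoelace: 90.2343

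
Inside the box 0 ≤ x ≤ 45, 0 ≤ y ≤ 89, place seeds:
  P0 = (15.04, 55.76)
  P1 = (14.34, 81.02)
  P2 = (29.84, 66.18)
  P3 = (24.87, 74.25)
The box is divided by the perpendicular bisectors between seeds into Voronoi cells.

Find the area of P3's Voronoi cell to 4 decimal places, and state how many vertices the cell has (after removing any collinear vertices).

1. box [0,45]×[0,89]: [(0, 0) (45, 0) (45, 89) (0, 89)]
2. ⊥bis P3·P0 via (19.955,65.005): [(0, 75.6139) (45, 51.6901) (45, 89) (0, 89)]  |A|=1140.6609
3. ⊥bis P3·P1 via (19.605,77.635): [(13.6425, 68.361) (45, 51.6901) (45, 89) (26.9118, 89)]  |A|=771.6335
4. ⊥bis P3·P2 via (27.355,70.215): [(13.6425, 68.361) (19.3863, 65.3074) (45, 81.0819) (45, 89) (26.9118, 89)]  |A|=395.2171
5. canonical 5-gon: [(13.6425, 68.361) (19.3863, 65.3074) (45, 81.0819) (45, 89) (26.9118, 89)]
6. shoelace: 395.2171

Area of P3's cell: 395.2171 (5 vertices)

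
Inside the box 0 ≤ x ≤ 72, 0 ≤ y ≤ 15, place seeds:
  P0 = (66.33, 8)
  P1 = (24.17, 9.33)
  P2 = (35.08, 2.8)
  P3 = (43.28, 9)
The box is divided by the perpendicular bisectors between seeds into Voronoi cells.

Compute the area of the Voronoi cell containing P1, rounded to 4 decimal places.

1. box [0,72]×[0,15]: [(0, 0) (72, 0) (72, 15) (0, 15)]
2. ⊥bis P1·P0 via (45.25,8.665): [(0, 0) (44.9766, 0) (45.4498, 15) (0, 15)]  |A|=678.1987
3. ⊥bis P1·P2 via (29.625,6.065): [(0, 0) (25.9949, 0) (34.9729, 15) (0, 15)]  |A|=457.2584
4. ⊥bis P1·P3 via (33.725,9.165): [(0, 0) (25.9949, 0) (33.7917, 13.0265) (33.8258, 15) (0, 15)]  |A|=456.1265
5. canonical 5-gon: [(0, 0) (25.9949, 0) (33.7917, 13.0265) (33.8258, 15) (0, 15)]
6. shoelace: 456.1265

Area of P1's cell: 456.1265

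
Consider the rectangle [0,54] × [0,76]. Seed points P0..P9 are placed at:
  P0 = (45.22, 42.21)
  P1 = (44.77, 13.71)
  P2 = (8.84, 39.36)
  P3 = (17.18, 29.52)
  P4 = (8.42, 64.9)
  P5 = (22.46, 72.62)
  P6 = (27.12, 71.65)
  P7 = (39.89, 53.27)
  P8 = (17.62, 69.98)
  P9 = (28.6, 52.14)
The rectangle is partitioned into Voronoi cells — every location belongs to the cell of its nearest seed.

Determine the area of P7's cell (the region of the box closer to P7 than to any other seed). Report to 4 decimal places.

Area of P7's cell: 422.3403

1. box [0,54]×[0,76]: [(0, 0) (54, 0) (54, 76) (0, 76)]
2. ⊥bis P7·P0 via (42.555,47.74): [(0, 27.232) (54, 53.2555) (54, 76) (0, 76)]  |A|=1930.8357
3. ⊥bis P7·P1 via (42.33,33.49): [(0, 28.2683) (2.8901, 28.6248) (54, 53.2555) (54, 76) (0, 76)]  |A|=1929.3382
4. ⊥bis P7·P2 via (24.365,46.315): [(27.0698, 40.2774) (54, 53.2555) (54, 76) (11.0665, 76)]  |A|=1073.1048
5. ⊥bis P7·P3 via (28.535,41.395): [(25.0959, 44.6835) (28.8211, 41.1214) (54, 53.2555) (54, 76) (11.0665, 76)]  |A|=1068.4135
6. ⊥bis P7·P4 via (24.155,59.085): [(21.6639, 52.3443) (25.0959, 44.6835) (28.8211, 41.1214) (54, 53.2555) (54, 76) (30.4061, 76)]  |A|=839.6683
7. ⊥bis P7·P5 via (31.175,62.945): [(22.7903, 55.3923) (21.6639, 52.3443) (25.0959, 44.6835) (28.8211, 41.1214) (54, 53.2555) (54, 76) (45.6681, 76)]  |A|=682.411
8. ⊥bis P7·P6 via (33.505,62.46): [(22.6031, 54.8856) (21.6639, 52.3443) (25.0959, 44.6835) (28.8211, 41.1214) (54, 53.2555) (54, 76) (52.9933, 76)]  |A|=601.2107
9. ⊥bis P7·P8 via (28.755,61.625): [(24.8908, 56.4751) (21.7116, 52.238) (25.0959, 44.6835) (28.8211, 41.1214) (54, 53.2555) (54, 76) (52.9933, 76)]  |A|=598.7802
10. ⊥bis P7·P9 via (34.245,52.705): [(33.284, 62.3065) (35.1015, 44.148) (54, 53.2555) (54, 76) (52.9933, 76)]  |A|=422.3403
11. canonical 5-gon: [(33.284, 62.3065) (35.1015, 44.148) (54, 53.2555) (54, 76) (52.9933, 76)]
12. shoelace: 422.3403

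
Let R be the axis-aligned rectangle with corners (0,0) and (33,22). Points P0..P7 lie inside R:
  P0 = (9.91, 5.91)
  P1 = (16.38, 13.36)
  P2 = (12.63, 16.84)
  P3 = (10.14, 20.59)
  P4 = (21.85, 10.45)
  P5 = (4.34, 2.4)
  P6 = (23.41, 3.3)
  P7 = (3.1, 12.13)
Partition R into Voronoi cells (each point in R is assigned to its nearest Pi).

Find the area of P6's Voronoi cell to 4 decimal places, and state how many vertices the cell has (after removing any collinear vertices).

1. box [0,33]×[0,22]: [(0, 0) (33, 0) (33, 22) (0, 22)]
2. ⊥bis P6·P0 via (16.66,4.605): [(15.7697, 0) (33, 0) (33, 22) (20.023, 22)]  |A|=332.2799
3. ⊥bis P6·P1 via (19.895,8.33): [(16.9873, 6.2981) (15.7697, 0) (33, 0) (33, 17.4879)]  |A|=194.2728
4. ⊥bis P6·P2 via (18.02,10.07): [(16.9873, 6.2981) (15.7697, 0) (33, 0) (33, 17.4879)]  |A|=194.2728
5. ⊥bis P6·P3 via (16.775,11.945): [(16.9873, 6.2981) (15.7697, 0) (33, 0) (33, 17.4879)]  |A|=194.2728
6. ⊥bis P6·P4 via (22.63,6.875): [(16.8553, 5.6151) (15.7697, 0) (33, 0) (33, 9.1375)]  |A|=122.1362
7. ⊥bis P6·P5 via (13.875,2.85): [(16.8553, 5.6151) (15.7697, 0) (33, 0) (33, 9.1375)]  |A|=122.1362
8. ⊥bis P6·P7 via (13.255,7.715): [(16.8553, 5.6151) (15.7697, 0) (33, 0) (33, 9.1375)]  |A|=122.1362
9. canonical 4-gon: [(16.8553, 5.6151) (15.7697, 0) (33, 0) (33, 9.1375)]
10. shoelace: 122.1362

Area of P6's cell: 122.1362 (4 vertices)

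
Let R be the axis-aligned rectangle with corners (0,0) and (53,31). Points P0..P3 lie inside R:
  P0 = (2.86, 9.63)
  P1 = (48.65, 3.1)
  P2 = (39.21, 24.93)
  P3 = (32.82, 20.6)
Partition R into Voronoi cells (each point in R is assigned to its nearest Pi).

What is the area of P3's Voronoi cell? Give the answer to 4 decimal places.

Area of P3's cell: 561.4889

1. box [0,53]×[0,31]: [(0, 0) (53, 0) (53, 31) (0, 31)]
2. ⊥bis P3·P0 via (17.84,15.115): [(23.3744, 0) (53, 0) (53, 31) (12.0236, 31)]  |A|=1094.3301
3. ⊥bis P3·P1 via (40.735,11.85): [(23.3744, 0) (27.6349, 0) (53, 22.9446) (53, 31) (12.0236, 31)]  |A|=803.3341
4. ⊥bis P3·P2 via (36.015,22.765): [(23.3744, 0) (27.6349, 0) (42.3942, 13.3509) (30.4348, 31) (12.0236, 31)]  |A|=561.4889
5. canonical 5-gon: [(23.3744, 0) (27.6349, 0) (42.3942, 13.3509) (30.4348, 31) (12.0236, 31)]
6. shoelace: 561.4889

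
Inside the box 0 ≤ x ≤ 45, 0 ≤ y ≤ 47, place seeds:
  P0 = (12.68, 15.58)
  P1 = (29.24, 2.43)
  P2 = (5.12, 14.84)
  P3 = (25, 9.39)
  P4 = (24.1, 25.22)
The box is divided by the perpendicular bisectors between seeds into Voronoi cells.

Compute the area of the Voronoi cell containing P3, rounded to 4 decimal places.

1. box [0,45]×[0,47]: [(0, 0) (45, 0) (45, 47) (0, 47)]
2. ⊥bis P3·P0 via (18.84,12.485): [(12.5671, 0) (45, 0) (45, 47) (36.1815, 47)]  |A|=969.4069
3. ⊥bis P3·P1 via (27.12,5.91): [(12.5671, 0) (17.4187, 0) (45, 16.8024) (45, 47) (36.1815, 47)]  |A|=737.6905
4. ⊥bis P3·P2 via (15.06,12.115): [(12.5671, 0) (17.4187, 0) (45, 16.8024) (45, 47) (36.1815, 47)]  |A|=737.6905
5. ⊥bis P3·P4 via (24.55,17.305): [(21.165, 17.1126) (12.5671, 0) (17.4187, 0) (45, 16.8024) (45, 18.4677)]  |A|=265.8765
6. canonical 5-gon: [(21.165, 17.1126) (12.5671, 0) (17.4187, 0) (45, 16.8024) (45, 18.4677)]
7. shoelace: 265.8765

Area of P3's cell: 265.8765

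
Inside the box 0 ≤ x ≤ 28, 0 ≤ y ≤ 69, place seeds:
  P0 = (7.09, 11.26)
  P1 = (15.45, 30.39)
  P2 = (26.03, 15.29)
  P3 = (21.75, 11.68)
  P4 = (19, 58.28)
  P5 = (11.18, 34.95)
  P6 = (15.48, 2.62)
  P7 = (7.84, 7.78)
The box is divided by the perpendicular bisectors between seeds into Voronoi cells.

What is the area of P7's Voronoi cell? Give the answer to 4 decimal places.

1. box [0,28]×[0,69]: [(0, 0) (28, 0) (28, 69) (0, 69)]
2. ⊥bis P7·P0 via (7.465,9.52): [(0, 7.9112) (0, 0) (28, 0) (28, 13.9456)]  |A|=305.9953
3. ⊥bis P7·P1 via (11.645,19.085): [(27.3382, 13.803) (0, 7.9112) (0, 0) (28, 0) (28, 13.5803)]  |A|=305.8745
4. ⊥bis P7·P2 via (16.935,11.535): [(16.9252, 11.5588) (0, 7.9112) (0, 0) (21.6974, 0)]  |A|=192.3471
5. ⊥bis P7·P3 via (14.795,9.73): [(14.4328, 11.0217) (0, 7.9112) (0, 0) (17.523, 0)]  |A|=153.657
6. ⊥bis P7·P4 via (13.42,33.03): [(14.4328, 11.0217) (0, 7.9112) (0, 0) (17.523, 0)]  |A|=153.657
7. ⊥bis P7·P5 via (9.51,21.365): [(14.4328, 11.0217) (0, 7.9112) (0, 0) (17.523, 0)]  |A|=153.657
8. ⊥bis P7·P6 via (11.66,5.2): [(14.7729, 9.809) (14.4328, 11.0217) (0, 7.9112) (0, 0) (8.148, 0)]  |A|=107.6771
9. canonical 5-gon: [(14.7729, 9.809) (14.4328, 11.0217) (0, 7.9112) (0, 0) (8.148, 0)]
10. shoelace: 107.6771

Area of P7's cell: 107.6771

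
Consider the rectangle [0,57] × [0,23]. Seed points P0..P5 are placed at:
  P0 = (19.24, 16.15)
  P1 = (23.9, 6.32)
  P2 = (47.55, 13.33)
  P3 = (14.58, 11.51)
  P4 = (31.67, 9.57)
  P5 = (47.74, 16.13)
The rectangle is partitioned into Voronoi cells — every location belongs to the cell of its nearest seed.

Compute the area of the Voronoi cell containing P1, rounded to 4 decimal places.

Area of P1's cell: 131.8558

1. box [0,57]×[0,23]: [(0, 0) (57, 0) (57, 23) (0, 23)]
2. ⊥bis P1·P0 via (21.57,11.235): [(0, 1.0095) (0, 0) (57, 0) (57, 23) (46.3876, 23)]  |A|=800.958
3. ⊥bis P1·P2 via (35.725,9.825): [(33.6146, 16.9449) (0, 1.0095) (0, 0) (38.6372, 0)]  |A|=344.3188
4. ⊥bis P1·P3 via (19.24,8.915): [(33.6146, 16.9449) (20.1596, 10.5664) (14.2755, 0) (38.6372, 0)]  |A|=258.7223
5. ⊥bis P1·P4 via (27.785,7.945): [(25.6082, 13.1493) (20.1596, 10.5664) (14.2755, 0) (31.1082, 0)]  |A|=131.8558
6. ⊥bis P1·P5 via (35.82,11.225): [(25.6082, 13.1493) (20.1596, 10.5664) (14.2755, 0) (31.1082, 0)]  |A|=131.8558
7. canonical 4-gon: [(25.6082, 13.1493) (20.1596, 10.5664) (14.2755, 0) (31.1082, 0)]
8. shoelace: 131.8558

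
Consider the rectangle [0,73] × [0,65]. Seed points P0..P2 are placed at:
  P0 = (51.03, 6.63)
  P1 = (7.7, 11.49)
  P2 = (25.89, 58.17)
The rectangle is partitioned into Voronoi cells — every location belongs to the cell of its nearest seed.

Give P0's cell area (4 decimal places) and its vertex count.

Area of P0's cell: 1667.9642 (4 vertices)

1. box [0,73]×[0,65]: [(0, 0) (73, 0) (73, 65) (0, 65)]
2. ⊥bis P0·P1 via (29.365,9.06): [(28.3488, 0) (73, 0) (73, 65) (35.6394, 65)]  |A|=2665.3843
3. ⊥bis P0·P2 via (38.46,32.4): [(31.608, 29.0578) (28.3488, 0) (73, 0) (73, 49.2478)]  |A|=1667.9642
4. canonical 4-gon: [(31.608, 29.0578) (28.3488, 0) (73, 0) (73, 49.2478)]
5. shoelace: 1667.9642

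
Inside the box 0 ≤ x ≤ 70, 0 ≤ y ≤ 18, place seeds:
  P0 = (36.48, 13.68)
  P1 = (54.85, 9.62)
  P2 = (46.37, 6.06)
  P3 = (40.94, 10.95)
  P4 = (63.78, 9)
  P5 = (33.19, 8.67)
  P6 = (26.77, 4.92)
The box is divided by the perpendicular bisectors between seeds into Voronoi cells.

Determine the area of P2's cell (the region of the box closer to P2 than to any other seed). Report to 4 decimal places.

1. box [0,70]×[0,18]: [(0, 0) (70, 0) (70, 18) (0, 18)]
2. ⊥bis P2·P0 via (41.425,9.87): [(33.8204, 0) (70, 0) (70, 18) (47.689, 18)]  |A|=526.4156
3. ⊥bis P2·P1 via (50.61,7.84): [(46.8188, 16.8707) (33.8204, 0) (53.9013, 0)]  |A|=169.389
4. ⊥bis P2·P3 via (43.655,8.505): [(48.2082, 13.5611) (35.9958, 0) (53.9013, 0)]  |A|=121.4088
5. ⊥bis P2·P4 via (55.075,7.53): [(48.2082, 13.5611) (35.9958, 0) (53.9013, 0)]  |A|=121.4088
6. ⊥bis P2·P5 via (39.78,7.365): [(48.2082, 13.5611) (38.9771, 3.3105) (38.3215, 0) (53.9013, 0)]  |A|=117.5591
7. ⊥bis P2·P6 via (36.57,5.49): [(48.2082, 13.5611) (38.9771, 3.3105) (38.3215, 0) (53.9013, 0)]  |A|=117.5591
8. canonical 4-gon: [(48.2082, 13.5611) (38.9771, 3.3105) (38.3215, 0) (53.9013, 0)]
9. shoelace: 117.5591

Area of P2's cell: 117.5591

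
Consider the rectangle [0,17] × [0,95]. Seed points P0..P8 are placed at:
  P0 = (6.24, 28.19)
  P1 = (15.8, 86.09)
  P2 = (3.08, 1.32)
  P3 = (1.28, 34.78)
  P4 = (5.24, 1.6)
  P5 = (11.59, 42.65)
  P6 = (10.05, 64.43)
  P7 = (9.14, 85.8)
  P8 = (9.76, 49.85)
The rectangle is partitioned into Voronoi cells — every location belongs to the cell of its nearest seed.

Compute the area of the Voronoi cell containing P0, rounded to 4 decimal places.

Area of P0's cell: 307.9646

1. box [0,17]×[0,95]: [(0, 0) (17, 0) (17, 95) (0, 95)]
2. ⊥bis P0·P1 via (11.02,57.14): [(0, 58.9595) (0, 0) (17, 0) (17, 56.1526)]  |A|=978.4534
3. ⊥bis P0·P2 via (4.66,14.755): [(0, 58.9595) (0, 15.303) (17, 13.3038) (17, 56.1526)]  |A|=735.2956
4. ⊥bis P0·P3 via (3.76,31.485): [(0, 28.655) (0, 15.303) (17, 13.3038) (17, 41.4502)]  |A|=352.7361
5. ⊥bis P0·P4 via (5.74,14.895): [(0, 28.655) (0, 15.303) (2.4022, 15.0205) (17, 14.4715) (17, 41.4502)]  |A|=344.2128
6. ⊥bis P0·P5 via (8.915,35.42): [(8.964, 35.4019) (0, 28.655) (0, 15.303) (2.4022, 15.0205) (17, 14.4715) (17, 32.4287)]  |A|=307.9646
7. ⊥bis P0·P6 via (8.145,46.31): [(8.964, 35.4019) (0, 28.655) (0, 15.303) (2.4022, 15.0205) (17, 14.4715) (17, 32.4287)]  |A|=307.9646
8. ⊥bis P0·P7 via (7.69,56.995): [(8.964, 35.4019) (0, 28.655) (0, 15.303) (2.4022, 15.0205) (17, 14.4715) (17, 32.4287)]  |A|=307.9646
9. ⊥bis P0·P8 via (8,39.02): [(8.964, 35.4019) (0, 28.655) (0, 15.303) (2.4022, 15.0205) (17, 14.4715) (17, 32.4287)]  |A|=307.9646
10. canonical 6-gon: [(8.964, 35.4019) (0, 28.655) (0, 15.303) (2.4022, 15.0205) (17, 14.4715) (17, 32.4287)]
11. shoelace: 307.9646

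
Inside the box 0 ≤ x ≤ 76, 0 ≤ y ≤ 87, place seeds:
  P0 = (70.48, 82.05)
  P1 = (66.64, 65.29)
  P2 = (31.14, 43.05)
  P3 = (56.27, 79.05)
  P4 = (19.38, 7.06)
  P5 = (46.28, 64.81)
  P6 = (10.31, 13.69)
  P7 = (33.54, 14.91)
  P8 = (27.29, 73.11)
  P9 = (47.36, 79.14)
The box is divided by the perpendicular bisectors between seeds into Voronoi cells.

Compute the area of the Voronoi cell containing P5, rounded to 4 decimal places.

Area of P5's cell: 491.5436

1. box [0,76]×[0,87]: [(0, 0) (76, 0) (76, 87) (0, 87)]
2. ⊥bis P5·P0 via (58.38,73.43): [(0, 0) (76, 0) (76, 48.6966) (48.7128, 87) (0, 87)]  |A|=6089.4031
3. ⊥bis P5·P1 via (56.46,65.05): [(0, 0) (57.9936, 0) (56.19, 76.5042) (48.7128, 87) (0, 87)]  |A|=4918.2798
4. ⊥bis P5·P2 via (38.71,53.93): [(0, 80.8633) (57.0225, 41.1886) (56.19, 76.5042) (48.7128, 87) (0, 87)]  |A|=1418.4244
5. ⊥bis P5·P3 via (51.275,71.93): [(0, 80.8633) (57.0225, 41.1886) (56.3823, 68.347) (29.7938, 87) (0, 87)]  |A|=1212.49
6. ⊥bis P5·P4 via (32.83,35.935): [(0, 80.8633) (57.0225, 41.1886) (56.3823, 68.347) (29.7938, 87) (0, 87)]  |A|=1212.49
7. ⊥bis P5·P6 via (28.295,39.25): [(0, 80.8633) (57.0225, 41.1886) (56.3823, 68.347) (29.7938, 87) (0, 87)]  |A|=1212.49
8. ⊥bis P5·P7 via (39.91,39.86): [(0, 80.8633) (57.0225, 41.1886) (56.3823, 68.347) (29.7938, 87) (0, 87)]  |A|=1212.49
9. ⊥bis P5·P8 via (36.785,68.96): [(32.1966, 58.4619) (57.0225, 41.1886) (56.3823, 68.347) (41.1788, 79.0129)]  |A|=535.7121
10. ⊥bis P5·P9 via (46.82,71.975): [(38.3808, 72.611) (32.1966, 58.4619) (57.0225, 41.1886) (56.3823, 68.347) (51.7393, 71.6042)]  |A|=491.5436
11. canonical 5-gon: [(38.3808, 72.611) (32.1966, 58.4619) (57.0225, 41.1886) (56.3823, 68.347) (51.7393, 71.6042)]
12. shoelace: 491.5436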